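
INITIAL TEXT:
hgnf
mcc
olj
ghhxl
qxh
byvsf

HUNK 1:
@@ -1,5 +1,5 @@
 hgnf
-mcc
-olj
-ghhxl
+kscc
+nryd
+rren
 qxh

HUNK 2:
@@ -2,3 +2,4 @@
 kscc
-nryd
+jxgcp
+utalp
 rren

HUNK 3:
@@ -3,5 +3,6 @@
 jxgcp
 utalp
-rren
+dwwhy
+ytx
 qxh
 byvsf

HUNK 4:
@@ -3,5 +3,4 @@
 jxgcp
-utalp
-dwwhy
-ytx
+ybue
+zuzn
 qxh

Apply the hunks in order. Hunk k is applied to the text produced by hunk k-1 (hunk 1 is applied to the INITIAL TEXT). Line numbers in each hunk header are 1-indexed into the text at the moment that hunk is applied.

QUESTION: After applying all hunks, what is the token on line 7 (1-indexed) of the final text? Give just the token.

Hunk 1: at line 1 remove [mcc,olj,ghhxl] add [kscc,nryd,rren] -> 6 lines: hgnf kscc nryd rren qxh byvsf
Hunk 2: at line 2 remove [nryd] add [jxgcp,utalp] -> 7 lines: hgnf kscc jxgcp utalp rren qxh byvsf
Hunk 3: at line 3 remove [rren] add [dwwhy,ytx] -> 8 lines: hgnf kscc jxgcp utalp dwwhy ytx qxh byvsf
Hunk 4: at line 3 remove [utalp,dwwhy,ytx] add [ybue,zuzn] -> 7 lines: hgnf kscc jxgcp ybue zuzn qxh byvsf
Final line 7: byvsf

Answer: byvsf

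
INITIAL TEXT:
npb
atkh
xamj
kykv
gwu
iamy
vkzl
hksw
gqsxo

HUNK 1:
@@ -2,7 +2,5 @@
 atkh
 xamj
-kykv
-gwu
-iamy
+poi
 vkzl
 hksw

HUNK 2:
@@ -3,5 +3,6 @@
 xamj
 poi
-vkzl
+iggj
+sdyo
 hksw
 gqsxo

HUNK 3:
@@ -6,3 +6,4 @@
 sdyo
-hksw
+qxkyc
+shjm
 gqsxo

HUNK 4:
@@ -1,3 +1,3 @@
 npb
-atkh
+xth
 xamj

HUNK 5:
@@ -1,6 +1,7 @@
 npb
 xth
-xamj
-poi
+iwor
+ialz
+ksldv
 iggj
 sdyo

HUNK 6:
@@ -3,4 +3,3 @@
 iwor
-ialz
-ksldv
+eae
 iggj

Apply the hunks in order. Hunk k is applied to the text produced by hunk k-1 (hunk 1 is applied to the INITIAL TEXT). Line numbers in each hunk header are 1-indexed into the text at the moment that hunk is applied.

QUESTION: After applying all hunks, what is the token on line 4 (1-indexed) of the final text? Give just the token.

Hunk 1: at line 2 remove [kykv,gwu,iamy] add [poi] -> 7 lines: npb atkh xamj poi vkzl hksw gqsxo
Hunk 2: at line 3 remove [vkzl] add [iggj,sdyo] -> 8 lines: npb atkh xamj poi iggj sdyo hksw gqsxo
Hunk 3: at line 6 remove [hksw] add [qxkyc,shjm] -> 9 lines: npb atkh xamj poi iggj sdyo qxkyc shjm gqsxo
Hunk 4: at line 1 remove [atkh] add [xth] -> 9 lines: npb xth xamj poi iggj sdyo qxkyc shjm gqsxo
Hunk 5: at line 1 remove [xamj,poi] add [iwor,ialz,ksldv] -> 10 lines: npb xth iwor ialz ksldv iggj sdyo qxkyc shjm gqsxo
Hunk 6: at line 3 remove [ialz,ksldv] add [eae] -> 9 lines: npb xth iwor eae iggj sdyo qxkyc shjm gqsxo
Final line 4: eae

Answer: eae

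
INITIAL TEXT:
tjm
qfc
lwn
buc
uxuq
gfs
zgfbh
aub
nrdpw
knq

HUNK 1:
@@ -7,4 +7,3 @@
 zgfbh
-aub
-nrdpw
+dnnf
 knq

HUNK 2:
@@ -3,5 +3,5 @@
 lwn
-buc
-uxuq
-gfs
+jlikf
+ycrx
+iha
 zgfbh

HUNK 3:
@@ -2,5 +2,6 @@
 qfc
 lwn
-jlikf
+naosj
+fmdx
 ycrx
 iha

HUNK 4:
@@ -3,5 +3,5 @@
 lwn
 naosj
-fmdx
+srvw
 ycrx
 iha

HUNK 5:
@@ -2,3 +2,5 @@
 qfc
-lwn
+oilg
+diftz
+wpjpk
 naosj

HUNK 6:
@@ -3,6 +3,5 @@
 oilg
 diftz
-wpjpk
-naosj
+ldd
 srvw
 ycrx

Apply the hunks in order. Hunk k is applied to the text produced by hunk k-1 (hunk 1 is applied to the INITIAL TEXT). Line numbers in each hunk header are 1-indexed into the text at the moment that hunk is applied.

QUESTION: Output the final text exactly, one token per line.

Answer: tjm
qfc
oilg
diftz
ldd
srvw
ycrx
iha
zgfbh
dnnf
knq

Derivation:
Hunk 1: at line 7 remove [aub,nrdpw] add [dnnf] -> 9 lines: tjm qfc lwn buc uxuq gfs zgfbh dnnf knq
Hunk 2: at line 3 remove [buc,uxuq,gfs] add [jlikf,ycrx,iha] -> 9 lines: tjm qfc lwn jlikf ycrx iha zgfbh dnnf knq
Hunk 3: at line 2 remove [jlikf] add [naosj,fmdx] -> 10 lines: tjm qfc lwn naosj fmdx ycrx iha zgfbh dnnf knq
Hunk 4: at line 3 remove [fmdx] add [srvw] -> 10 lines: tjm qfc lwn naosj srvw ycrx iha zgfbh dnnf knq
Hunk 5: at line 2 remove [lwn] add [oilg,diftz,wpjpk] -> 12 lines: tjm qfc oilg diftz wpjpk naosj srvw ycrx iha zgfbh dnnf knq
Hunk 6: at line 3 remove [wpjpk,naosj] add [ldd] -> 11 lines: tjm qfc oilg diftz ldd srvw ycrx iha zgfbh dnnf knq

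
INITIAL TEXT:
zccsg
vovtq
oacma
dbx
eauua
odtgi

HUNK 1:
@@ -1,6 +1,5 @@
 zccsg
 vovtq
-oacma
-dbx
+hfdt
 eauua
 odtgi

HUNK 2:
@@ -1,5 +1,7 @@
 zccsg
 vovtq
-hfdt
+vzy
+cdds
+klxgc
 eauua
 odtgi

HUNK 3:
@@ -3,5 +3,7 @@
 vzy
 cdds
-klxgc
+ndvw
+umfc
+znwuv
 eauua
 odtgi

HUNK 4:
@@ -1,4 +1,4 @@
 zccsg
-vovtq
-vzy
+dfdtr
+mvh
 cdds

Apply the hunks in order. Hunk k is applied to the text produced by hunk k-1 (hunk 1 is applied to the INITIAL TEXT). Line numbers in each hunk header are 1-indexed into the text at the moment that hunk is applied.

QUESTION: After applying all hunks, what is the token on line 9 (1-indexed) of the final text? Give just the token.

Answer: odtgi

Derivation:
Hunk 1: at line 1 remove [oacma,dbx] add [hfdt] -> 5 lines: zccsg vovtq hfdt eauua odtgi
Hunk 2: at line 1 remove [hfdt] add [vzy,cdds,klxgc] -> 7 lines: zccsg vovtq vzy cdds klxgc eauua odtgi
Hunk 3: at line 3 remove [klxgc] add [ndvw,umfc,znwuv] -> 9 lines: zccsg vovtq vzy cdds ndvw umfc znwuv eauua odtgi
Hunk 4: at line 1 remove [vovtq,vzy] add [dfdtr,mvh] -> 9 lines: zccsg dfdtr mvh cdds ndvw umfc znwuv eauua odtgi
Final line 9: odtgi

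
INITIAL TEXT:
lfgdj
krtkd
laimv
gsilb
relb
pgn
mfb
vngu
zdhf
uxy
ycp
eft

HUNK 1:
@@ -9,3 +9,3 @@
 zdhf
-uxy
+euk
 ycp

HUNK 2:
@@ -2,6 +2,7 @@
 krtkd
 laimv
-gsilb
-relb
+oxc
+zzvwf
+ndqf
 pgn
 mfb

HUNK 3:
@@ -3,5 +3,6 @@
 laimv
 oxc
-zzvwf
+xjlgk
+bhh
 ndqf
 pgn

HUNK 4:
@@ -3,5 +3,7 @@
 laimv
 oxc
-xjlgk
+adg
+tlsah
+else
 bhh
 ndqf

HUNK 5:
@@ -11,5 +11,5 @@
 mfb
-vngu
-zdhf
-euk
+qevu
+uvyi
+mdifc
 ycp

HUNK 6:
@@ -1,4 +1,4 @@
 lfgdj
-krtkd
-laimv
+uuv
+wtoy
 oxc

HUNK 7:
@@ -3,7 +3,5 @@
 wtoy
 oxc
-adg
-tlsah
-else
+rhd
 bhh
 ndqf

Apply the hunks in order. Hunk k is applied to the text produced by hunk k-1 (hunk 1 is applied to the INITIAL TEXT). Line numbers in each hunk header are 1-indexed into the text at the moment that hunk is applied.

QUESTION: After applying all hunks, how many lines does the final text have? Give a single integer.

Answer: 14

Derivation:
Hunk 1: at line 9 remove [uxy] add [euk] -> 12 lines: lfgdj krtkd laimv gsilb relb pgn mfb vngu zdhf euk ycp eft
Hunk 2: at line 2 remove [gsilb,relb] add [oxc,zzvwf,ndqf] -> 13 lines: lfgdj krtkd laimv oxc zzvwf ndqf pgn mfb vngu zdhf euk ycp eft
Hunk 3: at line 3 remove [zzvwf] add [xjlgk,bhh] -> 14 lines: lfgdj krtkd laimv oxc xjlgk bhh ndqf pgn mfb vngu zdhf euk ycp eft
Hunk 4: at line 3 remove [xjlgk] add [adg,tlsah,else] -> 16 lines: lfgdj krtkd laimv oxc adg tlsah else bhh ndqf pgn mfb vngu zdhf euk ycp eft
Hunk 5: at line 11 remove [vngu,zdhf,euk] add [qevu,uvyi,mdifc] -> 16 lines: lfgdj krtkd laimv oxc adg tlsah else bhh ndqf pgn mfb qevu uvyi mdifc ycp eft
Hunk 6: at line 1 remove [krtkd,laimv] add [uuv,wtoy] -> 16 lines: lfgdj uuv wtoy oxc adg tlsah else bhh ndqf pgn mfb qevu uvyi mdifc ycp eft
Hunk 7: at line 3 remove [adg,tlsah,else] add [rhd] -> 14 lines: lfgdj uuv wtoy oxc rhd bhh ndqf pgn mfb qevu uvyi mdifc ycp eft
Final line count: 14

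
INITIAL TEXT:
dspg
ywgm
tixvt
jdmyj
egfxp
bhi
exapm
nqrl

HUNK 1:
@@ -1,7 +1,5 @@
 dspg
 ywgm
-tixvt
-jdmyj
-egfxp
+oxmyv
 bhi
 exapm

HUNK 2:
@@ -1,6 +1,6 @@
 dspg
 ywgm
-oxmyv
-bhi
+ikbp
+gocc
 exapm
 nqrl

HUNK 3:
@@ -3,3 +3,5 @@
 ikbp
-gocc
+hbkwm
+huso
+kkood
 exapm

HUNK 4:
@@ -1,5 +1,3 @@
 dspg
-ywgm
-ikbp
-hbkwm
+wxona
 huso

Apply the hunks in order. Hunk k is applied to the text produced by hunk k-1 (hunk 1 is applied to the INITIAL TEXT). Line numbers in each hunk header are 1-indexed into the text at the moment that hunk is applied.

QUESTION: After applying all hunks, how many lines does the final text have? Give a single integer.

Hunk 1: at line 1 remove [tixvt,jdmyj,egfxp] add [oxmyv] -> 6 lines: dspg ywgm oxmyv bhi exapm nqrl
Hunk 2: at line 1 remove [oxmyv,bhi] add [ikbp,gocc] -> 6 lines: dspg ywgm ikbp gocc exapm nqrl
Hunk 3: at line 3 remove [gocc] add [hbkwm,huso,kkood] -> 8 lines: dspg ywgm ikbp hbkwm huso kkood exapm nqrl
Hunk 4: at line 1 remove [ywgm,ikbp,hbkwm] add [wxona] -> 6 lines: dspg wxona huso kkood exapm nqrl
Final line count: 6

Answer: 6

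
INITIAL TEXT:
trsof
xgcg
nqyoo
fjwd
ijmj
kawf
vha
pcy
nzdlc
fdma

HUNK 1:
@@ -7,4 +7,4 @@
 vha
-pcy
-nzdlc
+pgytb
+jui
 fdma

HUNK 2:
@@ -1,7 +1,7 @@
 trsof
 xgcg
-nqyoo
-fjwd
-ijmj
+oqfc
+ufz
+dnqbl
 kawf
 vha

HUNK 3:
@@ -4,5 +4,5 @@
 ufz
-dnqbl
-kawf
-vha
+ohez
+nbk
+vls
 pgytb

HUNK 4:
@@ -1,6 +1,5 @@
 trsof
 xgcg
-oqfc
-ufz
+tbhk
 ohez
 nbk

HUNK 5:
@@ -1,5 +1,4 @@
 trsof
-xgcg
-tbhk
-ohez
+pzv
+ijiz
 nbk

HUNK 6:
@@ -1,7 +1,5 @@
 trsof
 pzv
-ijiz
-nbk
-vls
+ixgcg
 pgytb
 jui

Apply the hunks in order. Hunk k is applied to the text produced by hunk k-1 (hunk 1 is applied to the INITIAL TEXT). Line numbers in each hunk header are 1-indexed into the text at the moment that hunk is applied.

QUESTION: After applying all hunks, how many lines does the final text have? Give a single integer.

Answer: 6

Derivation:
Hunk 1: at line 7 remove [pcy,nzdlc] add [pgytb,jui] -> 10 lines: trsof xgcg nqyoo fjwd ijmj kawf vha pgytb jui fdma
Hunk 2: at line 1 remove [nqyoo,fjwd,ijmj] add [oqfc,ufz,dnqbl] -> 10 lines: trsof xgcg oqfc ufz dnqbl kawf vha pgytb jui fdma
Hunk 3: at line 4 remove [dnqbl,kawf,vha] add [ohez,nbk,vls] -> 10 lines: trsof xgcg oqfc ufz ohez nbk vls pgytb jui fdma
Hunk 4: at line 1 remove [oqfc,ufz] add [tbhk] -> 9 lines: trsof xgcg tbhk ohez nbk vls pgytb jui fdma
Hunk 5: at line 1 remove [xgcg,tbhk,ohez] add [pzv,ijiz] -> 8 lines: trsof pzv ijiz nbk vls pgytb jui fdma
Hunk 6: at line 1 remove [ijiz,nbk,vls] add [ixgcg] -> 6 lines: trsof pzv ixgcg pgytb jui fdma
Final line count: 6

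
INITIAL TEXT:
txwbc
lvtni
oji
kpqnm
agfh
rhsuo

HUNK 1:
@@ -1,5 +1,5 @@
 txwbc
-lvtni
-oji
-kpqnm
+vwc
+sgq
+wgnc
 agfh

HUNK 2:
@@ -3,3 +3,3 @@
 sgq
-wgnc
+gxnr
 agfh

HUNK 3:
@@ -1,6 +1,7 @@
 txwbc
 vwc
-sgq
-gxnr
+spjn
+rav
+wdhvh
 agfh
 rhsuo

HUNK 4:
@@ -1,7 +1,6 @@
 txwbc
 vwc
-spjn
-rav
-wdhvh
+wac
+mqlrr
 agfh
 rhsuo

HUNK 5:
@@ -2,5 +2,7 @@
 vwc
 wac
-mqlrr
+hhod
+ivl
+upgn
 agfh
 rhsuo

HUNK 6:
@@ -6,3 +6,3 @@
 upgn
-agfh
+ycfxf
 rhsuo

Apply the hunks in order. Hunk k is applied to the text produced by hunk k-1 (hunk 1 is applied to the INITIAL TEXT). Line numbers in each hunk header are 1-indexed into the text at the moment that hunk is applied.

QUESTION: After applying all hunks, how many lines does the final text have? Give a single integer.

Answer: 8

Derivation:
Hunk 1: at line 1 remove [lvtni,oji,kpqnm] add [vwc,sgq,wgnc] -> 6 lines: txwbc vwc sgq wgnc agfh rhsuo
Hunk 2: at line 3 remove [wgnc] add [gxnr] -> 6 lines: txwbc vwc sgq gxnr agfh rhsuo
Hunk 3: at line 1 remove [sgq,gxnr] add [spjn,rav,wdhvh] -> 7 lines: txwbc vwc spjn rav wdhvh agfh rhsuo
Hunk 4: at line 1 remove [spjn,rav,wdhvh] add [wac,mqlrr] -> 6 lines: txwbc vwc wac mqlrr agfh rhsuo
Hunk 5: at line 2 remove [mqlrr] add [hhod,ivl,upgn] -> 8 lines: txwbc vwc wac hhod ivl upgn agfh rhsuo
Hunk 6: at line 6 remove [agfh] add [ycfxf] -> 8 lines: txwbc vwc wac hhod ivl upgn ycfxf rhsuo
Final line count: 8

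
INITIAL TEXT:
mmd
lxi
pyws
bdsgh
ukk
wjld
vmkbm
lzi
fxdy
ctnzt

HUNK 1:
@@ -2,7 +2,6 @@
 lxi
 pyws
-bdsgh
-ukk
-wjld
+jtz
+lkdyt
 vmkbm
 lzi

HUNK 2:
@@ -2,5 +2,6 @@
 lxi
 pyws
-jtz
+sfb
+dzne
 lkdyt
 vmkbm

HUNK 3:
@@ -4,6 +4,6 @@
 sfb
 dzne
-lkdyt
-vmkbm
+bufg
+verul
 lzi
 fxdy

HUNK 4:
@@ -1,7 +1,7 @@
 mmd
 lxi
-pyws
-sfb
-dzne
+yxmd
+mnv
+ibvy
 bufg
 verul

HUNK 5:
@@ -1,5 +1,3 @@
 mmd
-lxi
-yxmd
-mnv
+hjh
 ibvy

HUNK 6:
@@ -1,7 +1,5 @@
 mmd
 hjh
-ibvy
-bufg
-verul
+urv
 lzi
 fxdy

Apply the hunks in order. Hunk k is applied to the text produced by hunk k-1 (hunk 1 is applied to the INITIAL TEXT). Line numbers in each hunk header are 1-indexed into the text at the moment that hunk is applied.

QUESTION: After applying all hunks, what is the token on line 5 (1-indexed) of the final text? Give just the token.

Hunk 1: at line 2 remove [bdsgh,ukk,wjld] add [jtz,lkdyt] -> 9 lines: mmd lxi pyws jtz lkdyt vmkbm lzi fxdy ctnzt
Hunk 2: at line 2 remove [jtz] add [sfb,dzne] -> 10 lines: mmd lxi pyws sfb dzne lkdyt vmkbm lzi fxdy ctnzt
Hunk 3: at line 4 remove [lkdyt,vmkbm] add [bufg,verul] -> 10 lines: mmd lxi pyws sfb dzne bufg verul lzi fxdy ctnzt
Hunk 4: at line 1 remove [pyws,sfb,dzne] add [yxmd,mnv,ibvy] -> 10 lines: mmd lxi yxmd mnv ibvy bufg verul lzi fxdy ctnzt
Hunk 5: at line 1 remove [lxi,yxmd,mnv] add [hjh] -> 8 lines: mmd hjh ibvy bufg verul lzi fxdy ctnzt
Hunk 6: at line 1 remove [ibvy,bufg,verul] add [urv] -> 6 lines: mmd hjh urv lzi fxdy ctnzt
Final line 5: fxdy

Answer: fxdy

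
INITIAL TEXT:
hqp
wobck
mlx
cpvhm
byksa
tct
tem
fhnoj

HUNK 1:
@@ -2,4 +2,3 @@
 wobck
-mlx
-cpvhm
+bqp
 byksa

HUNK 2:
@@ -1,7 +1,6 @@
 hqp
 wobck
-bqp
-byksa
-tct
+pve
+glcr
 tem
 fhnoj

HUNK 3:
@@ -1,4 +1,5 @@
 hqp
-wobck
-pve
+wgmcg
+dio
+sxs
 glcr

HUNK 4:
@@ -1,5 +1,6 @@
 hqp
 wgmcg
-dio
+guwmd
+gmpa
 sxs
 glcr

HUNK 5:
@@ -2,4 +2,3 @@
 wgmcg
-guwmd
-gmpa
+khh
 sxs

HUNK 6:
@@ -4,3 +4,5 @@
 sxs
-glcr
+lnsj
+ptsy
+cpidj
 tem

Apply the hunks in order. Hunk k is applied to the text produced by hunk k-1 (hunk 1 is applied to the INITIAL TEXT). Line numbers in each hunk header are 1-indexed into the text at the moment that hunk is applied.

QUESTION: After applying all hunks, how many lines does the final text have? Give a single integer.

Answer: 9

Derivation:
Hunk 1: at line 2 remove [mlx,cpvhm] add [bqp] -> 7 lines: hqp wobck bqp byksa tct tem fhnoj
Hunk 2: at line 1 remove [bqp,byksa,tct] add [pve,glcr] -> 6 lines: hqp wobck pve glcr tem fhnoj
Hunk 3: at line 1 remove [wobck,pve] add [wgmcg,dio,sxs] -> 7 lines: hqp wgmcg dio sxs glcr tem fhnoj
Hunk 4: at line 1 remove [dio] add [guwmd,gmpa] -> 8 lines: hqp wgmcg guwmd gmpa sxs glcr tem fhnoj
Hunk 5: at line 2 remove [guwmd,gmpa] add [khh] -> 7 lines: hqp wgmcg khh sxs glcr tem fhnoj
Hunk 6: at line 4 remove [glcr] add [lnsj,ptsy,cpidj] -> 9 lines: hqp wgmcg khh sxs lnsj ptsy cpidj tem fhnoj
Final line count: 9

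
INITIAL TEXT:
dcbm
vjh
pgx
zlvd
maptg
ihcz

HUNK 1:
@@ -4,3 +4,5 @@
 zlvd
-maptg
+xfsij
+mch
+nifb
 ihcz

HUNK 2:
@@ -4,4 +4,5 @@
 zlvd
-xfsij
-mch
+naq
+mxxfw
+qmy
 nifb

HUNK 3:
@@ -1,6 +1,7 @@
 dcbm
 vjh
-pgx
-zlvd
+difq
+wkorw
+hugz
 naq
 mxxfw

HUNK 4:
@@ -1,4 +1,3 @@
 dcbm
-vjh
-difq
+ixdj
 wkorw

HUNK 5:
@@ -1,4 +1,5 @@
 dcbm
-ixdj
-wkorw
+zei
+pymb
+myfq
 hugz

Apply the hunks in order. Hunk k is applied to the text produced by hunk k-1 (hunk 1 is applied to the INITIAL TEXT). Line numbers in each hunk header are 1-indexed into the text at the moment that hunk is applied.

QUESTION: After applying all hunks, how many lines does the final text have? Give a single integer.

Hunk 1: at line 4 remove [maptg] add [xfsij,mch,nifb] -> 8 lines: dcbm vjh pgx zlvd xfsij mch nifb ihcz
Hunk 2: at line 4 remove [xfsij,mch] add [naq,mxxfw,qmy] -> 9 lines: dcbm vjh pgx zlvd naq mxxfw qmy nifb ihcz
Hunk 3: at line 1 remove [pgx,zlvd] add [difq,wkorw,hugz] -> 10 lines: dcbm vjh difq wkorw hugz naq mxxfw qmy nifb ihcz
Hunk 4: at line 1 remove [vjh,difq] add [ixdj] -> 9 lines: dcbm ixdj wkorw hugz naq mxxfw qmy nifb ihcz
Hunk 5: at line 1 remove [ixdj,wkorw] add [zei,pymb,myfq] -> 10 lines: dcbm zei pymb myfq hugz naq mxxfw qmy nifb ihcz
Final line count: 10

Answer: 10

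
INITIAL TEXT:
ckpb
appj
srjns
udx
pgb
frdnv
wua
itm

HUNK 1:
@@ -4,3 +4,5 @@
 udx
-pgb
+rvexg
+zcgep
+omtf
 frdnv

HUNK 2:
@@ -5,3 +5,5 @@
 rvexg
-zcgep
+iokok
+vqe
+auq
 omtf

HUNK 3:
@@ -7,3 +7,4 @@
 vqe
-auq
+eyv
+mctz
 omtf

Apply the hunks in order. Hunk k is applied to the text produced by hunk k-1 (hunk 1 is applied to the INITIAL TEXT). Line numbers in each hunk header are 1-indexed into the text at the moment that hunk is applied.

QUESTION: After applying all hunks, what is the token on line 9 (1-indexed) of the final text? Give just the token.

Answer: mctz

Derivation:
Hunk 1: at line 4 remove [pgb] add [rvexg,zcgep,omtf] -> 10 lines: ckpb appj srjns udx rvexg zcgep omtf frdnv wua itm
Hunk 2: at line 5 remove [zcgep] add [iokok,vqe,auq] -> 12 lines: ckpb appj srjns udx rvexg iokok vqe auq omtf frdnv wua itm
Hunk 3: at line 7 remove [auq] add [eyv,mctz] -> 13 lines: ckpb appj srjns udx rvexg iokok vqe eyv mctz omtf frdnv wua itm
Final line 9: mctz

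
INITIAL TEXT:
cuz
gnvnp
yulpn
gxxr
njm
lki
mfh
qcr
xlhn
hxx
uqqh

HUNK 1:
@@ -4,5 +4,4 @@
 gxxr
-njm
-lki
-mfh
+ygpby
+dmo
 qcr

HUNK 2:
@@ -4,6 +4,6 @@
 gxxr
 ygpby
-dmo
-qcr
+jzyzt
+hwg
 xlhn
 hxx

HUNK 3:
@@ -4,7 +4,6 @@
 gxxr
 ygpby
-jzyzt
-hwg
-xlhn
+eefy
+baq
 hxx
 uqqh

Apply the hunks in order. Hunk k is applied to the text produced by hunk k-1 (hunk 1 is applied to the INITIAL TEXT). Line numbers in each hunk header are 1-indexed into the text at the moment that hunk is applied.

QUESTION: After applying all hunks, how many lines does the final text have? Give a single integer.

Hunk 1: at line 4 remove [njm,lki,mfh] add [ygpby,dmo] -> 10 lines: cuz gnvnp yulpn gxxr ygpby dmo qcr xlhn hxx uqqh
Hunk 2: at line 4 remove [dmo,qcr] add [jzyzt,hwg] -> 10 lines: cuz gnvnp yulpn gxxr ygpby jzyzt hwg xlhn hxx uqqh
Hunk 3: at line 4 remove [jzyzt,hwg,xlhn] add [eefy,baq] -> 9 lines: cuz gnvnp yulpn gxxr ygpby eefy baq hxx uqqh
Final line count: 9

Answer: 9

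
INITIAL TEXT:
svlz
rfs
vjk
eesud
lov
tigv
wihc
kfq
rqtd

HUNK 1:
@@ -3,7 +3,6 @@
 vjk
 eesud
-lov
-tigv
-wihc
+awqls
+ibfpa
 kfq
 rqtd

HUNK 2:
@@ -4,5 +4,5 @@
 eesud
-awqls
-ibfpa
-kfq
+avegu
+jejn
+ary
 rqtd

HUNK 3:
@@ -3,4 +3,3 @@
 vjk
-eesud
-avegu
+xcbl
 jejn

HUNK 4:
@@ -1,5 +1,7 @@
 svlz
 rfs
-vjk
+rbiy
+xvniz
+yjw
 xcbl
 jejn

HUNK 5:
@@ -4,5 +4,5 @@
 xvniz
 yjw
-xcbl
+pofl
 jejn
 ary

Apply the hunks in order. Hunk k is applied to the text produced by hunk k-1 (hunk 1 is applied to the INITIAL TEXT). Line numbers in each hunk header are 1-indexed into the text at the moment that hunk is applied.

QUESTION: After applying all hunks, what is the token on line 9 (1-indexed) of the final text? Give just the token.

Hunk 1: at line 3 remove [lov,tigv,wihc] add [awqls,ibfpa] -> 8 lines: svlz rfs vjk eesud awqls ibfpa kfq rqtd
Hunk 2: at line 4 remove [awqls,ibfpa,kfq] add [avegu,jejn,ary] -> 8 lines: svlz rfs vjk eesud avegu jejn ary rqtd
Hunk 3: at line 3 remove [eesud,avegu] add [xcbl] -> 7 lines: svlz rfs vjk xcbl jejn ary rqtd
Hunk 4: at line 1 remove [vjk] add [rbiy,xvniz,yjw] -> 9 lines: svlz rfs rbiy xvniz yjw xcbl jejn ary rqtd
Hunk 5: at line 4 remove [xcbl] add [pofl] -> 9 lines: svlz rfs rbiy xvniz yjw pofl jejn ary rqtd
Final line 9: rqtd

Answer: rqtd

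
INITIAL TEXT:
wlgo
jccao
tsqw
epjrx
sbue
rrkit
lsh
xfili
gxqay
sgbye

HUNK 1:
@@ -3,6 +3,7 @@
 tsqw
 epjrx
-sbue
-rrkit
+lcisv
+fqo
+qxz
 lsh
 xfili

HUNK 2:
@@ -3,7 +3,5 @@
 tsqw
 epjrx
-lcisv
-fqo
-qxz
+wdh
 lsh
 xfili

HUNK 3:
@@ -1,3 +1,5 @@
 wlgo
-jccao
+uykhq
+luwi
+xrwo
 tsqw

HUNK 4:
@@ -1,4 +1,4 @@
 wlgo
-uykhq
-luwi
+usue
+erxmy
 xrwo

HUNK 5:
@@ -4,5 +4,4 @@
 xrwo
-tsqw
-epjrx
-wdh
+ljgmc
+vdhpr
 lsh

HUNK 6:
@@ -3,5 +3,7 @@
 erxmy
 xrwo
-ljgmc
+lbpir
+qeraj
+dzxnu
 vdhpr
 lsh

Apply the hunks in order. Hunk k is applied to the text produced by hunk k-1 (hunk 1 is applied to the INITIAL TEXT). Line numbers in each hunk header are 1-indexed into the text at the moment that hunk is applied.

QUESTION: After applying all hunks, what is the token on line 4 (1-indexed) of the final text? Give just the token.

Hunk 1: at line 3 remove [sbue,rrkit] add [lcisv,fqo,qxz] -> 11 lines: wlgo jccao tsqw epjrx lcisv fqo qxz lsh xfili gxqay sgbye
Hunk 2: at line 3 remove [lcisv,fqo,qxz] add [wdh] -> 9 lines: wlgo jccao tsqw epjrx wdh lsh xfili gxqay sgbye
Hunk 3: at line 1 remove [jccao] add [uykhq,luwi,xrwo] -> 11 lines: wlgo uykhq luwi xrwo tsqw epjrx wdh lsh xfili gxqay sgbye
Hunk 4: at line 1 remove [uykhq,luwi] add [usue,erxmy] -> 11 lines: wlgo usue erxmy xrwo tsqw epjrx wdh lsh xfili gxqay sgbye
Hunk 5: at line 4 remove [tsqw,epjrx,wdh] add [ljgmc,vdhpr] -> 10 lines: wlgo usue erxmy xrwo ljgmc vdhpr lsh xfili gxqay sgbye
Hunk 6: at line 3 remove [ljgmc] add [lbpir,qeraj,dzxnu] -> 12 lines: wlgo usue erxmy xrwo lbpir qeraj dzxnu vdhpr lsh xfili gxqay sgbye
Final line 4: xrwo

Answer: xrwo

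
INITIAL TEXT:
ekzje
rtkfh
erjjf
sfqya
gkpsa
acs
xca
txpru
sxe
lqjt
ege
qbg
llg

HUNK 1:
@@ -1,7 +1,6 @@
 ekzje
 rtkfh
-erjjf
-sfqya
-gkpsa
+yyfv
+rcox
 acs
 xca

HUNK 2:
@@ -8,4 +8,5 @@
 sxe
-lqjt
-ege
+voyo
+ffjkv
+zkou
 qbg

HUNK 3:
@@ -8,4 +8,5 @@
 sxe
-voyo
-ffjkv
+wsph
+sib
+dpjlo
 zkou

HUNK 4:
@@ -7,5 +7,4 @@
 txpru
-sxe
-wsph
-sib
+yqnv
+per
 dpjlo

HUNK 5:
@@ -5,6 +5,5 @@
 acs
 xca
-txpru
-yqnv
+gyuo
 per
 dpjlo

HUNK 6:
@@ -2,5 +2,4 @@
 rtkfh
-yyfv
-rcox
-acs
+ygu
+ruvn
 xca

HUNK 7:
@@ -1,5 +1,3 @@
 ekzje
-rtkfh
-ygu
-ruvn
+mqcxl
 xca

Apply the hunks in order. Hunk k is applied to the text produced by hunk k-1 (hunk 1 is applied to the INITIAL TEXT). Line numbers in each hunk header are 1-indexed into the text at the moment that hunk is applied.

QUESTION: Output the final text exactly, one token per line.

Hunk 1: at line 1 remove [erjjf,sfqya,gkpsa] add [yyfv,rcox] -> 12 lines: ekzje rtkfh yyfv rcox acs xca txpru sxe lqjt ege qbg llg
Hunk 2: at line 8 remove [lqjt,ege] add [voyo,ffjkv,zkou] -> 13 lines: ekzje rtkfh yyfv rcox acs xca txpru sxe voyo ffjkv zkou qbg llg
Hunk 3: at line 8 remove [voyo,ffjkv] add [wsph,sib,dpjlo] -> 14 lines: ekzje rtkfh yyfv rcox acs xca txpru sxe wsph sib dpjlo zkou qbg llg
Hunk 4: at line 7 remove [sxe,wsph,sib] add [yqnv,per] -> 13 lines: ekzje rtkfh yyfv rcox acs xca txpru yqnv per dpjlo zkou qbg llg
Hunk 5: at line 5 remove [txpru,yqnv] add [gyuo] -> 12 lines: ekzje rtkfh yyfv rcox acs xca gyuo per dpjlo zkou qbg llg
Hunk 6: at line 2 remove [yyfv,rcox,acs] add [ygu,ruvn] -> 11 lines: ekzje rtkfh ygu ruvn xca gyuo per dpjlo zkou qbg llg
Hunk 7: at line 1 remove [rtkfh,ygu,ruvn] add [mqcxl] -> 9 lines: ekzje mqcxl xca gyuo per dpjlo zkou qbg llg

Answer: ekzje
mqcxl
xca
gyuo
per
dpjlo
zkou
qbg
llg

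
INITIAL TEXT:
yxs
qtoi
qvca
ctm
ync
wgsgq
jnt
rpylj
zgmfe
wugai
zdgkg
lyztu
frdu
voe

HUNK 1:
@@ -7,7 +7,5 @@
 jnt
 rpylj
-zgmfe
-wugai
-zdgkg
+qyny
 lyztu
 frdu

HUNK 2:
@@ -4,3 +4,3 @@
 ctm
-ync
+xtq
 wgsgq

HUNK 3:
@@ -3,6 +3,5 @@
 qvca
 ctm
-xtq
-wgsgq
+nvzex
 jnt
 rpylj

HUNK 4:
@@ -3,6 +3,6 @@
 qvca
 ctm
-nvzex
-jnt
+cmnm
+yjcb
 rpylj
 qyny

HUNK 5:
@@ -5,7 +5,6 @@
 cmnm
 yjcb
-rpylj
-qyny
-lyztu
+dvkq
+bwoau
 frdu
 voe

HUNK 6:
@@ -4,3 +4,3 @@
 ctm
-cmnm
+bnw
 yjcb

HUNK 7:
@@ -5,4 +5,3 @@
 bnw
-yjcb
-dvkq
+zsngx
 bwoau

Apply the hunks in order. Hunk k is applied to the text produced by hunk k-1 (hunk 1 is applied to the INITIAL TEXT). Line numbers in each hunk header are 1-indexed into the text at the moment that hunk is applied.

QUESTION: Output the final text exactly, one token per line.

Answer: yxs
qtoi
qvca
ctm
bnw
zsngx
bwoau
frdu
voe

Derivation:
Hunk 1: at line 7 remove [zgmfe,wugai,zdgkg] add [qyny] -> 12 lines: yxs qtoi qvca ctm ync wgsgq jnt rpylj qyny lyztu frdu voe
Hunk 2: at line 4 remove [ync] add [xtq] -> 12 lines: yxs qtoi qvca ctm xtq wgsgq jnt rpylj qyny lyztu frdu voe
Hunk 3: at line 3 remove [xtq,wgsgq] add [nvzex] -> 11 lines: yxs qtoi qvca ctm nvzex jnt rpylj qyny lyztu frdu voe
Hunk 4: at line 3 remove [nvzex,jnt] add [cmnm,yjcb] -> 11 lines: yxs qtoi qvca ctm cmnm yjcb rpylj qyny lyztu frdu voe
Hunk 5: at line 5 remove [rpylj,qyny,lyztu] add [dvkq,bwoau] -> 10 lines: yxs qtoi qvca ctm cmnm yjcb dvkq bwoau frdu voe
Hunk 6: at line 4 remove [cmnm] add [bnw] -> 10 lines: yxs qtoi qvca ctm bnw yjcb dvkq bwoau frdu voe
Hunk 7: at line 5 remove [yjcb,dvkq] add [zsngx] -> 9 lines: yxs qtoi qvca ctm bnw zsngx bwoau frdu voe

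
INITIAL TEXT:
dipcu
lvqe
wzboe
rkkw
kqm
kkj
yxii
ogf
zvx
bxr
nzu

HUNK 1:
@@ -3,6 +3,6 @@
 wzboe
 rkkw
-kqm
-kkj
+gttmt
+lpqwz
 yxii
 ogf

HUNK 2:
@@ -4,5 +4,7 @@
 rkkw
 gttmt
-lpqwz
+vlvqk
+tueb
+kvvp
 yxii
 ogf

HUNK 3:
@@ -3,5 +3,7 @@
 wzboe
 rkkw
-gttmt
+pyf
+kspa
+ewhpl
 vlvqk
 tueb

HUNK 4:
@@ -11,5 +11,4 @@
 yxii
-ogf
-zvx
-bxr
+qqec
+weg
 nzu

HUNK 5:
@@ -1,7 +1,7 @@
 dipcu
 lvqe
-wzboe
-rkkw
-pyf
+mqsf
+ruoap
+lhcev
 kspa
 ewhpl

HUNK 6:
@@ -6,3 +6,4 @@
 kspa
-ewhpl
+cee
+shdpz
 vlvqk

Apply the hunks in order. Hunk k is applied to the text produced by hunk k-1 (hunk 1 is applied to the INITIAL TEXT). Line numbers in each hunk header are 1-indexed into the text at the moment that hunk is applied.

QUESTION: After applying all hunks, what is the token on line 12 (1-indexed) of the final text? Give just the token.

Answer: yxii

Derivation:
Hunk 1: at line 3 remove [kqm,kkj] add [gttmt,lpqwz] -> 11 lines: dipcu lvqe wzboe rkkw gttmt lpqwz yxii ogf zvx bxr nzu
Hunk 2: at line 4 remove [lpqwz] add [vlvqk,tueb,kvvp] -> 13 lines: dipcu lvqe wzboe rkkw gttmt vlvqk tueb kvvp yxii ogf zvx bxr nzu
Hunk 3: at line 3 remove [gttmt] add [pyf,kspa,ewhpl] -> 15 lines: dipcu lvqe wzboe rkkw pyf kspa ewhpl vlvqk tueb kvvp yxii ogf zvx bxr nzu
Hunk 4: at line 11 remove [ogf,zvx,bxr] add [qqec,weg] -> 14 lines: dipcu lvqe wzboe rkkw pyf kspa ewhpl vlvqk tueb kvvp yxii qqec weg nzu
Hunk 5: at line 1 remove [wzboe,rkkw,pyf] add [mqsf,ruoap,lhcev] -> 14 lines: dipcu lvqe mqsf ruoap lhcev kspa ewhpl vlvqk tueb kvvp yxii qqec weg nzu
Hunk 6: at line 6 remove [ewhpl] add [cee,shdpz] -> 15 lines: dipcu lvqe mqsf ruoap lhcev kspa cee shdpz vlvqk tueb kvvp yxii qqec weg nzu
Final line 12: yxii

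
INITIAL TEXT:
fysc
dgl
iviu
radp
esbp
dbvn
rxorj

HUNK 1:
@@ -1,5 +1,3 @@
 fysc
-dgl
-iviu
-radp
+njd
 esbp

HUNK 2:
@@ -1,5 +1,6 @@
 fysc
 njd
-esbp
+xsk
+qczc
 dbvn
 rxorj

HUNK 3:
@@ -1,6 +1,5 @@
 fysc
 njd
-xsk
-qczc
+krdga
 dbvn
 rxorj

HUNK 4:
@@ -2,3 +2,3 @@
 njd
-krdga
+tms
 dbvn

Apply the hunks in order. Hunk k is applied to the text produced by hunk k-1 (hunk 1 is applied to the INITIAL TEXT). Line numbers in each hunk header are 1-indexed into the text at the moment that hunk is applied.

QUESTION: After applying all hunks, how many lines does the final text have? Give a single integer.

Hunk 1: at line 1 remove [dgl,iviu,radp] add [njd] -> 5 lines: fysc njd esbp dbvn rxorj
Hunk 2: at line 1 remove [esbp] add [xsk,qczc] -> 6 lines: fysc njd xsk qczc dbvn rxorj
Hunk 3: at line 1 remove [xsk,qczc] add [krdga] -> 5 lines: fysc njd krdga dbvn rxorj
Hunk 4: at line 2 remove [krdga] add [tms] -> 5 lines: fysc njd tms dbvn rxorj
Final line count: 5

Answer: 5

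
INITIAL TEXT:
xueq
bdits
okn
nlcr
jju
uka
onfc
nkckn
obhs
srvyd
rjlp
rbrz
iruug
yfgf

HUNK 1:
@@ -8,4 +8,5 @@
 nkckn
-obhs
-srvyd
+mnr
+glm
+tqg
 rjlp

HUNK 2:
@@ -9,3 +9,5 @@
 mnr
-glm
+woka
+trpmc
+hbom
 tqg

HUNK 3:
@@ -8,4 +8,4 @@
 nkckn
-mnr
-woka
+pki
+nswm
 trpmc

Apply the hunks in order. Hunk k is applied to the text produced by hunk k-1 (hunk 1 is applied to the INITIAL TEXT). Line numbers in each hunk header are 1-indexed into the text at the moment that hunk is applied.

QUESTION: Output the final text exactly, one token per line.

Hunk 1: at line 8 remove [obhs,srvyd] add [mnr,glm,tqg] -> 15 lines: xueq bdits okn nlcr jju uka onfc nkckn mnr glm tqg rjlp rbrz iruug yfgf
Hunk 2: at line 9 remove [glm] add [woka,trpmc,hbom] -> 17 lines: xueq bdits okn nlcr jju uka onfc nkckn mnr woka trpmc hbom tqg rjlp rbrz iruug yfgf
Hunk 3: at line 8 remove [mnr,woka] add [pki,nswm] -> 17 lines: xueq bdits okn nlcr jju uka onfc nkckn pki nswm trpmc hbom tqg rjlp rbrz iruug yfgf

Answer: xueq
bdits
okn
nlcr
jju
uka
onfc
nkckn
pki
nswm
trpmc
hbom
tqg
rjlp
rbrz
iruug
yfgf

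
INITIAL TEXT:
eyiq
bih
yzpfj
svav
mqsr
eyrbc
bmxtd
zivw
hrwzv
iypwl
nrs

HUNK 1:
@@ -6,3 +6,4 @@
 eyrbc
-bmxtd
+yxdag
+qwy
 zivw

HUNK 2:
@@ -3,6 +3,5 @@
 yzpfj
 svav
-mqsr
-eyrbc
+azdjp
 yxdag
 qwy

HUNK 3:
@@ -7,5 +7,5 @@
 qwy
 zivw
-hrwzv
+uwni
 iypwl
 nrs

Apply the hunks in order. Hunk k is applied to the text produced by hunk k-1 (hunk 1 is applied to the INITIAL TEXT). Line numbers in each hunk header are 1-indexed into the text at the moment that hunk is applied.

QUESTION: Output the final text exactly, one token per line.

Answer: eyiq
bih
yzpfj
svav
azdjp
yxdag
qwy
zivw
uwni
iypwl
nrs

Derivation:
Hunk 1: at line 6 remove [bmxtd] add [yxdag,qwy] -> 12 lines: eyiq bih yzpfj svav mqsr eyrbc yxdag qwy zivw hrwzv iypwl nrs
Hunk 2: at line 3 remove [mqsr,eyrbc] add [azdjp] -> 11 lines: eyiq bih yzpfj svav azdjp yxdag qwy zivw hrwzv iypwl nrs
Hunk 3: at line 7 remove [hrwzv] add [uwni] -> 11 lines: eyiq bih yzpfj svav azdjp yxdag qwy zivw uwni iypwl nrs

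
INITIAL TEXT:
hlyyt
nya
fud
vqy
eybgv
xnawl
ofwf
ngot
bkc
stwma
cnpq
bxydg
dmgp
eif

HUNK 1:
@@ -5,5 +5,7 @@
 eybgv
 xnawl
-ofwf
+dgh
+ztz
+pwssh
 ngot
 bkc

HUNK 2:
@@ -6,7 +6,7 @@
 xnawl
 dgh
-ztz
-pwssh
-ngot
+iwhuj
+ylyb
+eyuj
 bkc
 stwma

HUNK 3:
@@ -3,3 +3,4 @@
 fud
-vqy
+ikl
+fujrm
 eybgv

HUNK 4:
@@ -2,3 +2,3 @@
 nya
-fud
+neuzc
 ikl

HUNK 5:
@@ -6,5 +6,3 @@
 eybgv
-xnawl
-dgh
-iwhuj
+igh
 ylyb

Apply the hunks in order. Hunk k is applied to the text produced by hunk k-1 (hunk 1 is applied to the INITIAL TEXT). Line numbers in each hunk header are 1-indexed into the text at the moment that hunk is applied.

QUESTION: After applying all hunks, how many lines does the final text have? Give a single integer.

Answer: 15

Derivation:
Hunk 1: at line 5 remove [ofwf] add [dgh,ztz,pwssh] -> 16 lines: hlyyt nya fud vqy eybgv xnawl dgh ztz pwssh ngot bkc stwma cnpq bxydg dmgp eif
Hunk 2: at line 6 remove [ztz,pwssh,ngot] add [iwhuj,ylyb,eyuj] -> 16 lines: hlyyt nya fud vqy eybgv xnawl dgh iwhuj ylyb eyuj bkc stwma cnpq bxydg dmgp eif
Hunk 3: at line 3 remove [vqy] add [ikl,fujrm] -> 17 lines: hlyyt nya fud ikl fujrm eybgv xnawl dgh iwhuj ylyb eyuj bkc stwma cnpq bxydg dmgp eif
Hunk 4: at line 2 remove [fud] add [neuzc] -> 17 lines: hlyyt nya neuzc ikl fujrm eybgv xnawl dgh iwhuj ylyb eyuj bkc stwma cnpq bxydg dmgp eif
Hunk 5: at line 6 remove [xnawl,dgh,iwhuj] add [igh] -> 15 lines: hlyyt nya neuzc ikl fujrm eybgv igh ylyb eyuj bkc stwma cnpq bxydg dmgp eif
Final line count: 15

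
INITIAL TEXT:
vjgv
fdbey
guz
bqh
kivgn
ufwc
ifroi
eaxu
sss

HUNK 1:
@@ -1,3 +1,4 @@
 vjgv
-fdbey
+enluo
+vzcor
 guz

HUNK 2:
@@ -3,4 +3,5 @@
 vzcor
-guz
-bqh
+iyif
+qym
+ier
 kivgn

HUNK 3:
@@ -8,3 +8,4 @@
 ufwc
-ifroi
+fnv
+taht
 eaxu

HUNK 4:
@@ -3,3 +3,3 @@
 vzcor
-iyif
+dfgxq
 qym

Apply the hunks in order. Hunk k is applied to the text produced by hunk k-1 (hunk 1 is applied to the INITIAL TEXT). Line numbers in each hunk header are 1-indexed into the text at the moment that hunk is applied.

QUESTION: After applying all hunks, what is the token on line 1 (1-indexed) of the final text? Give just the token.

Answer: vjgv

Derivation:
Hunk 1: at line 1 remove [fdbey] add [enluo,vzcor] -> 10 lines: vjgv enluo vzcor guz bqh kivgn ufwc ifroi eaxu sss
Hunk 2: at line 3 remove [guz,bqh] add [iyif,qym,ier] -> 11 lines: vjgv enluo vzcor iyif qym ier kivgn ufwc ifroi eaxu sss
Hunk 3: at line 8 remove [ifroi] add [fnv,taht] -> 12 lines: vjgv enluo vzcor iyif qym ier kivgn ufwc fnv taht eaxu sss
Hunk 4: at line 3 remove [iyif] add [dfgxq] -> 12 lines: vjgv enluo vzcor dfgxq qym ier kivgn ufwc fnv taht eaxu sss
Final line 1: vjgv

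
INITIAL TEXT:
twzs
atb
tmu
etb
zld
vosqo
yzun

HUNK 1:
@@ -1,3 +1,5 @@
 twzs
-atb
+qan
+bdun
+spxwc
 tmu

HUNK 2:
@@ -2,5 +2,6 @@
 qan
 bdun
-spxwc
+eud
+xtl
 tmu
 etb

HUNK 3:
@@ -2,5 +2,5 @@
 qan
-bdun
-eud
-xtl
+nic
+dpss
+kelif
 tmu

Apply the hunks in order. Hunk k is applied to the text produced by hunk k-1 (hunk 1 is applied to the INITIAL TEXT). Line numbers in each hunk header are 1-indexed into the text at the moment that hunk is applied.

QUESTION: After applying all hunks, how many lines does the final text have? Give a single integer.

Hunk 1: at line 1 remove [atb] add [qan,bdun,spxwc] -> 9 lines: twzs qan bdun spxwc tmu etb zld vosqo yzun
Hunk 2: at line 2 remove [spxwc] add [eud,xtl] -> 10 lines: twzs qan bdun eud xtl tmu etb zld vosqo yzun
Hunk 3: at line 2 remove [bdun,eud,xtl] add [nic,dpss,kelif] -> 10 lines: twzs qan nic dpss kelif tmu etb zld vosqo yzun
Final line count: 10

Answer: 10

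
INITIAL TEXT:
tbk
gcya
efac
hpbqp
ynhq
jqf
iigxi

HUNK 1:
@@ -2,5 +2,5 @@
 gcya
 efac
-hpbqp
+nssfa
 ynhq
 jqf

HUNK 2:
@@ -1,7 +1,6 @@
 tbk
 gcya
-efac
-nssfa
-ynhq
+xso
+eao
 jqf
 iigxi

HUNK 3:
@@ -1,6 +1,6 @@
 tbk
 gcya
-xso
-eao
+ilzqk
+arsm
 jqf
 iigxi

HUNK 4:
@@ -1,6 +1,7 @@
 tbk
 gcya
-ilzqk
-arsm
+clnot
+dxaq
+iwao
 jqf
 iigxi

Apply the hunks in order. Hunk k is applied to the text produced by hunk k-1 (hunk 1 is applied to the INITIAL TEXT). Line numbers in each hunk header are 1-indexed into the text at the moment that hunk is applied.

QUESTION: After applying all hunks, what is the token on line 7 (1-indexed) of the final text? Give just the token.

Answer: iigxi

Derivation:
Hunk 1: at line 2 remove [hpbqp] add [nssfa] -> 7 lines: tbk gcya efac nssfa ynhq jqf iigxi
Hunk 2: at line 1 remove [efac,nssfa,ynhq] add [xso,eao] -> 6 lines: tbk gcya xso eao jqf iigxi
Hunk 3: at line 1 remove [xso,eao] add [ilzqk,arsm] -> 6 lines: tbk gcya ilzqk arsm jqf iigxi
Hunk 4: at line 1 remove [ilzqk,arsm] add [clnot,dxaq,iwao] -> 7 lines: tbk gcya clnot dxaq iwao jqf iigxi
Final line 7: iigxi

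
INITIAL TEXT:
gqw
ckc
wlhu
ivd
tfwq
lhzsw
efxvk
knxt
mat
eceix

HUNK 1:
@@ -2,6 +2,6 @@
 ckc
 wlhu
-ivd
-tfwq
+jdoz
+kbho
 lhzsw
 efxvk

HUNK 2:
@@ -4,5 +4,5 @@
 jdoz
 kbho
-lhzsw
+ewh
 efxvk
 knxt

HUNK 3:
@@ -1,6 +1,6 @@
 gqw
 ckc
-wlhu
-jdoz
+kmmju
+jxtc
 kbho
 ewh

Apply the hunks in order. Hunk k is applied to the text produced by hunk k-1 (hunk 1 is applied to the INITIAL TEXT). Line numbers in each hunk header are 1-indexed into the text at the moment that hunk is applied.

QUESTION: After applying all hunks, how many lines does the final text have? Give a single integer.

Hunk 1: at line 2 remove [ivd,tfwq] add [jdoz,kbho] -> 10 lines: gqw ckc wlhu jdoz kbho lhzsw efxvk knxt mat eceix
Hunk 2: at line 4 remove [lhzsw] add [ewh] -> 10 lines: gqw ckc wlhu jdoz kbho ewh efxvk knxt mat eceix
Hunk 3: at line 1 remove [wlhu,jdoz] add [kmmju,jxtc] -> 10 lines: gqw ckc kmmju jxtc kbho ewh efxvk knxt mat eceix
Final line count: 10

Answer: 10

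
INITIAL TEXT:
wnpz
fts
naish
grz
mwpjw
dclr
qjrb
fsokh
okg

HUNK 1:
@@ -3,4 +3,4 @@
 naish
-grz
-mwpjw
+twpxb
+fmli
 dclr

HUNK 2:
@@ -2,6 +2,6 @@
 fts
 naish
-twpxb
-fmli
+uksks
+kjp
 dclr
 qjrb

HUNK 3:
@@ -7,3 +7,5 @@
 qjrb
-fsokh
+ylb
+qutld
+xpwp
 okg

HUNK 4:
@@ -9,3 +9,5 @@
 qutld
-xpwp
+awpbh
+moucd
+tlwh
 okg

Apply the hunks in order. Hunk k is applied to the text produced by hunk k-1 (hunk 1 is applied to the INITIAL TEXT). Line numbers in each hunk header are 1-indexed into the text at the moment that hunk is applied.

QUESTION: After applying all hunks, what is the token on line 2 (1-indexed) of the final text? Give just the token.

Answer: fts

Derivation:
Hunk 1: at line 3 remove [grz,mwpjw] add [twpxb,fmli] -> 9 lines: wnpz fts naish twpxb fmli dclr qjrb fsokh okg
Hunk 2: at line 2 remove [twpxb,fmli] add [uksks,kjp] -> 9 lines: wnpz fts naish uksks kjp dclr qjrb fsokh okg
Hunk 3: at line 7 remove [fsokh] add [ylb,qutld,xpwp] -> 11 lines: wnpz fts naish uksks kjp dclr qjrb ylb qutld xpwp okg
Hunk 4: at line 9 remove [xpwp] add [awpbh,moucd,tlwh] -> 13 lines: wnpz fts naish uksks kjp dclr qjrb ylb qutld awpbh moucd tlwh okg
Final line 2: fts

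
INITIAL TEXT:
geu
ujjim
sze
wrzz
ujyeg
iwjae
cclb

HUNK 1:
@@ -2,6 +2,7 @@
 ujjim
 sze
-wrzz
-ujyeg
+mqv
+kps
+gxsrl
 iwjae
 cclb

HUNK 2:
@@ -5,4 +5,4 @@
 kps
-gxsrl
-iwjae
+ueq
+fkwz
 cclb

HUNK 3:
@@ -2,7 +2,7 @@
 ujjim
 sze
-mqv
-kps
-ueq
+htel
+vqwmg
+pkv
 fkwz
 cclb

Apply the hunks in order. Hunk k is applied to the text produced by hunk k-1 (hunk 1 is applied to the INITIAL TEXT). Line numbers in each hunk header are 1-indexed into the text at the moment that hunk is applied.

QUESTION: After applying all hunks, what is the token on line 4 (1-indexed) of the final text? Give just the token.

Answer: htel

Derivation:
Hunk 1: at line 2 remove [wrzz,ujyeg] add [mqv,kps,gxsrl] -> 8 lines: geu ujjim sze mqv kps gxsrl iwjae cclb
Hunk 2: at line 5 remove [gxsrl,iwjae] add [ueq,fkwz] -> 8 lines: geu ujjim sze mqv kps ueq fkwz cclb
Hunk 3: at line 2 remove [mqv,kps,ueq] add [htel,vqwmg,pkv] -> 8 lines: geu ujjim sze htel vqwmg pkv fkwz cclb
Final line 4: htel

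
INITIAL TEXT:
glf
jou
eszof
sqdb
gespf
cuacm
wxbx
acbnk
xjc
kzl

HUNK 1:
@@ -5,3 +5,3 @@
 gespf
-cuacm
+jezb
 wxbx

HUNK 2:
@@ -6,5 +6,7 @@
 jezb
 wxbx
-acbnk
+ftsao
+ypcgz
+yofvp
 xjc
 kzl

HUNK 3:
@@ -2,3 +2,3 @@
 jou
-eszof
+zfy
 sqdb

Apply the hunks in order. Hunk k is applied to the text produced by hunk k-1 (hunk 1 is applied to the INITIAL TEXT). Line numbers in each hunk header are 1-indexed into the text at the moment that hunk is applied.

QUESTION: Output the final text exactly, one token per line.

Hunk 1: at line 5 remove [cuacm] add [jezb] -> 10 lines: glf jou eszof sqdb gespf jezb wxbx acbnk xjc kzl
Hunk 2: at line 6 remove [acbnk] add [ftsao,ypcgz,yofvp] -> 12 lines: glf jou eszof sqdb gespf jezb wxbx ftsao ypcgz yofvp xjc kzl
Hunk 3: at line 2 remove [eszof] add [zfy] -> 12 lines: glf jou zfy sqdb gespf jezb wxbx ftsao ypcgz yofvp xjc kzl

Answer: glf
jou
zfy
sqdb
gespf
jezb
wxbx
ftsao
ypcgz
yofvp
xjc
kzl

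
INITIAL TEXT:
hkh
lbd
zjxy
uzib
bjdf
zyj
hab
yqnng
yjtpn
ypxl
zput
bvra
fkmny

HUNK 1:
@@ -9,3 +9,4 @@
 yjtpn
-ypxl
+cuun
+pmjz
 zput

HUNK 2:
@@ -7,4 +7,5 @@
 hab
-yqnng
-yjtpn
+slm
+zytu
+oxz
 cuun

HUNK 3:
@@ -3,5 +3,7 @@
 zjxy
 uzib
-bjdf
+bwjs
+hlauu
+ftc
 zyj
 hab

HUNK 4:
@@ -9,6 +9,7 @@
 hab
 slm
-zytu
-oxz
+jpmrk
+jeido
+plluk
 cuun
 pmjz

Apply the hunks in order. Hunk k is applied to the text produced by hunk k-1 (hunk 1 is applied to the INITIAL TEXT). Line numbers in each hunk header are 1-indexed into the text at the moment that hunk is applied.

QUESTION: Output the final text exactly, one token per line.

Answer: hkh
lbd
zjxy
uzib
bwjs
hlauu
ftc
zyj
hab
slm
jpmrk
jeido
plluk
cuun
pmjz
zput
bvra
fkmny

Derivation:
Hunk 1: at line 9 remove [ypxl] add [cuun,pmjz] -> 14 lines: hkh lbd zjxy uzib bjdf zyj hab yqnng yjtpn cuun pmjz zput bvra fkmny
Hunk 2: at line 7 remove [yqnng,yjtpn] add [slm,zytu,oxz] -> 15 lines: hkh lbd zjxy uzib bjdf zyj hab slm zytu oxz cuun pmjz zput bvra fkmny
Hunk 3: at line 3 remove [bjdf] add [bwjs,hlauu,ftc] -> 17 lines: hkh lbd zjxy uzib bwjs hlauu ftc zyj hab slm zytu oxz cuun pmjz zput bvra fkmny
Hunk 4: at line 9 remove [zytu,oxz] add [jpmrk,jeido,plluk] -> 18 lines: hkh lbd zjxy uzib bwjs hlauu ftc zyj hab slm jpmrk jeido plluk cuun pmjz zput bvra fkmny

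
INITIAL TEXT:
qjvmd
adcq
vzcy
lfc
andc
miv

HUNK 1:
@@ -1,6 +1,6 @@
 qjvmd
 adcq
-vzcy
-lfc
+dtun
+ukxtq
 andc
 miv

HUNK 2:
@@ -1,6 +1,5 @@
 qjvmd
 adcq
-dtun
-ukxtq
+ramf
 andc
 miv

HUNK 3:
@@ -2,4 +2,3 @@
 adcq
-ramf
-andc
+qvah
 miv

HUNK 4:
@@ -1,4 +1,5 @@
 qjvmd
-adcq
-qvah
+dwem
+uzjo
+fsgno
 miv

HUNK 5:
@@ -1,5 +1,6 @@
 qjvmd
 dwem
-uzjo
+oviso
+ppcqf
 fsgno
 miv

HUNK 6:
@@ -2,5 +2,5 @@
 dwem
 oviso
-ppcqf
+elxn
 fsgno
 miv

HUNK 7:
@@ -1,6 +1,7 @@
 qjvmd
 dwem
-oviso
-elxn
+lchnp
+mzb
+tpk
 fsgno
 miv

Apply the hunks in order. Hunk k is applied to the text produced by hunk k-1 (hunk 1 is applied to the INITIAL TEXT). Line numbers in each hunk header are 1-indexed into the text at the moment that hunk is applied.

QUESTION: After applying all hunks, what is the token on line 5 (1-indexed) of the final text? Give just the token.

Hunk 1: at line 1 remove [vzcy,lfc] add [dtun,ukxtq] -> 6 lines: qjvmd adcq dtun ukxtq andc miv
Hunk 2: at line 1 remove [dtun,ukxtq] add [ramf] -> 5 lines: qjvmd adcq ramf andc miv
Hunk 3: at line 2 remove [ramf,andc] add [qvah] -> 4 lines: qjvmd adcq qvah miv
Hunk 4: at line 1 remove [adcq,qvah] add [dwem,uzjo,fsgno] -> 5 lines: qjvmd dwem uzjo fsgno miv
Hunk 5: at line 1 remove [uzjo] add [oviso,ppcqf] -> 6 lines: qjvmd dwem oviso ppcqf fsgno miv
Hunk 6: at line 2 remove [ppcqf] add [elxn] -> 6 lines: qjvmd dwem oviso elxn fsgno miv
Hunk 7: at line 1 remove [oviso,elxn] add [lchnp,mzb,tpk] -> 7 lines: qjvmd dwem lchnp mzb tpk fsgno miv
Final line 5: tpk

Answer: tpk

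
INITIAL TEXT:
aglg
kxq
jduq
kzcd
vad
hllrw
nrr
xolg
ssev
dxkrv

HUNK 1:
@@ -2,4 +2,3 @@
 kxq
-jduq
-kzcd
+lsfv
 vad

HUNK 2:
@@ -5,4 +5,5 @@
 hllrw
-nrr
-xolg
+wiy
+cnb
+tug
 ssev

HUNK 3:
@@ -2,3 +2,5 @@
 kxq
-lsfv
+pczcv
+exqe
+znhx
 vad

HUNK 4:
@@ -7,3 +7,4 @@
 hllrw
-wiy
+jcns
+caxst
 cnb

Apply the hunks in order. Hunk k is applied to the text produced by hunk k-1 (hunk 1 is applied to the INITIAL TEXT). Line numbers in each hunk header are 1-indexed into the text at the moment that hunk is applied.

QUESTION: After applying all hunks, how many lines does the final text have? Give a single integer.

Hunk 1: at line 2 remove [jduq,kzcd] add [lsfv] -> 9 lines: aglg kxq lsfv vad hllrw nrr xolg ssev dxkrv
Hunk 2: at line 5 remove [nrr,xolg] add [wiy,cnb,tug] -> 10 lines: aglg kxq lsfv vad hllrw wiy cnb tug ssev dxkrv
Hunk 3: at line 2 remove [lsfv] add [pczcv,exqe,znhx] -> 12 lines: aglg kxq pczcv exqe znhx vad hllrw wiy cnb tug ssev dxkrv
Hunk 4: at line 7 remove [wiy] add [jcns,caxst] -> 13 lines: aglg kxq pczcv exqe znhx vad hllrw jcns caxst cnb tug ssev dxkrv
Final line count: 13

Answer: 13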